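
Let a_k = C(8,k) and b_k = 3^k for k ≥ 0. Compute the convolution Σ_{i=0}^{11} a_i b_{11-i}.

1769472

The convolution is the t^11 coefficient of A(t)B(t).
Σ = 1·177147 + 8·59049 + 28·19683 + 56·6561 + 70·2187 + 56·729 + 28·243 + 8·81 + 1·27 + 0·9 + 0·3 + 0·1 = 1769472.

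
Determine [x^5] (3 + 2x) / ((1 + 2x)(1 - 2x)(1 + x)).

-21

The denominator gives the recurrence a_n = −a_(n−1) + 4a_(n−2) + 4a_(n−3) for n ≥ 3; the numerator fixes a_0 = 3, a_1 = -1, a_2 = 13.
Iterating: 3, -1, 13, -5, 53, -21, so a_5 = -21.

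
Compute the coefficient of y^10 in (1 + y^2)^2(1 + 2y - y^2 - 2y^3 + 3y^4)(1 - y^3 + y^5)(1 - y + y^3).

0

(1 + y^2)^2 has coefficients 1,0,2,0,1 for degrees 0…4.
(1 + 2y - y^2 - 2y^3 + 3y^4) has coefficients 1,2,-1,-2,3,0,0,0,0,0,0 for degrees 0…10.
Multiplying by (1 - y^3 + y^5) gives running coefficients 1,2,-1,-3,1,2,4,-4,-2,3,0 for degrees 0…10.
Finally multiplying by (1 - y + y^3), the product of all factors after the first has coefficients 1,1,-3,-1,6,0,-1,-7,4,9,-7 for degrees 0…10.
[y^10] = 1·(-7) + 2·4 + 1·(-1) = 0.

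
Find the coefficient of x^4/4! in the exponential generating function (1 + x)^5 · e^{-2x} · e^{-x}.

21

The EGF product rule gives c_4 = Σ_{k_1+k_2+k_3=4} C(4; k_1,k_2,k_3) · ∏ g_i(k_i), where (1+x)^5 gives the falling factorial (5)_k; e^{-2x} gives (-2)^k; e^{-x} gives (-1)^k.
g_1(k) for k = 0…4: 1, 5, 20, 60, 120.
g_2(k) for k = 0…4: 1, -2, 4, -8, 16.
g_3(k) for k = 0…4: 1, -1, 1, -1, 1.
First combine the last two factors: h(k) = Σ_j C(k,j)·g_2(j)·g_3(k−j) for k = 0…4: 1, -3, 9, -27, 81.
c_4 = Σ_k C(4,k)·g_1(k)·h(4−k) = 1·1·81 + 4·5·(-27) + 6·20·9 + 4·60·(-3) + 1·120·1 = 81 − 540 + 1080 − 720 + 120 = 21.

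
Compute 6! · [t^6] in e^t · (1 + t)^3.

229

The EGF product rule gives c_6 = Σ_{k_1+k_2=6} C(6; k_1,k_2) · ∏ g_i(k_i), where e^t gives (1)^k; (1+t)^3 gives the falling factorial (3)_k.
g_1(k) for k = 0…6: 1, 1, 1, 1, 1, 1, 1.
g_2(k) for k = 0…6: 1, 3, 6, 6, 0, 0, 0.
c_6 = Σ_k C(6,k)·g_1(k)·g_2(6−k) = 20·1·6 + 15·1·6 + 6·1·3 + 1·1·1 = 120 + 90 + 18 + 1 = 229.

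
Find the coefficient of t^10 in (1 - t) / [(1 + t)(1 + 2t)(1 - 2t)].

1706

Partial fractions give a closed form: a_n = (-2/3)·(-1)^n + (3/2)·(-2)^n + (1/6)·2^n.
At n = 10: a_10 = 1706.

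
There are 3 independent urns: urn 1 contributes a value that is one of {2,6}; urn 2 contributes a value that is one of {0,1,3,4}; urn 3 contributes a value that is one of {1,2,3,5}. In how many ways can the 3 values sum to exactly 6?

2

The generating function for the choices is (y^2 + y^6)·(1 + y + y^3 + y^4)·(y + y^2 + y^3 + y^5); the count is [y^6].
(y^2 + y^6) has coefficients 0,0,1,0,0,0,1 for degrees 0…6.
(1 + y + y^3 + y^4) has coefficients 1,1,0,1,1,0,0 for degrees 0…6.
Finally multiplying by (y + y^2 + y^3 + y^5), the product of all factors after the first has coefficients 0,1,2,2,2,3,3 for degrees 0…6.
[y^6] = 1·2 + 1·0 = 2.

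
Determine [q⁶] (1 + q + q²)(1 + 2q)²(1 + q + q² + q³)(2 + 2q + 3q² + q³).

(1 + q + q²) has coefficients 1,1,1 for degrees 0…2.
(1 + 2q)² has coefficients 1,4,4,0,0,0,0 for degrees 0…6.
Multiplying by (1 + q + q² + q³) gives running coefficients 1,5,9,9,8,4,0 for degrees 0…6.
Finally multiplying by (2 + 2q + 3q² + q³), the product of all factors after the first has coefficients 2,12,31,52,66,60,41 for degrees 0…6.
[q⁶] = 1·41 + 1·60 + 1·66 = 167.

167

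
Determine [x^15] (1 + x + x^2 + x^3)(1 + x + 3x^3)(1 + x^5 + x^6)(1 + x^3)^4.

(1 + x + x^2 + x^3) has coefficients 1,1,1,1 for degrees 0…3.
(1 + x + 3x^3) has coefficients 1,1,0,3,0,0,0,0,0,0,0,0,0,0,0,0 for degrees 0…15.
Multiplying by (1 + x^5 + x^6) gives running coefficients 1,1,0,3,0,1,2,1,3,3,0,0,0,0,0,0 for degrees 0…15.
Finally multiplying by (1 + x^3)^4, the product of all factors after the first has coefficients 1,1,0,7,4,1,20,7,7,33,8,18,37,7,22,29 for degrees 0…15.
[x^15] = 1·29 + 1·22 + 1·7 + 1·37 = 95.

95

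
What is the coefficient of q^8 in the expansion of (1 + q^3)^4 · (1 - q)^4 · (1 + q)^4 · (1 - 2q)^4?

(1 + q^3)^4 has coefficients 1,0,0,4,0,0,6,0,0 for degrees 0…8.
(1 - q)^4 has coefficients 1,-4,6,-4,1,0,0,0,0 for degrees 0…8.
Multiplying by (1 + q)^4 gives running coefficients 1,0,-4,0,6,0,-4,0,1 for degrees 0…8.
Finally multiplying by (1 - 2q)^4, the product of all factors after the first has coefficients 1,-8,20,0,-74,80,76,-160,1 for degrees 0…8.
[q^8] = 1·1 + 4·80 + 6·20 = 441.

441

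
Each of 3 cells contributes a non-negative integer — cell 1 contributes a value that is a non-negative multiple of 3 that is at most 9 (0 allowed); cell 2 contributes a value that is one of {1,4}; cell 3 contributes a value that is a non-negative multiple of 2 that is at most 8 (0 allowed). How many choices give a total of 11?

2

The generating function for the choices is (1 + z^3 + z^6 + z^9)·(z + z^4)·(1 + z^2 + z^4 + z^6 + z^8); the count is [z^11].
(1 + z^3 + z^6 + z^9) has coefficients 1,0,0,1,0,0,1,0,0,1 for degrees 0…9.
(z + z^4) has coefficients 0,1,0,0,1,0,0,0,0,0,0,0 for degrees 0…11.
Finally multiplying by (1 + z^2 + z^4 + z^6 + z^8), the product of all factors after the first has coefficients 0,1,0,1,1,1,1,1,1,1,1,0 for degrees 0…11.
[z^11] = 1·0 + 1·1 + 1·1 + 1·0 = 2.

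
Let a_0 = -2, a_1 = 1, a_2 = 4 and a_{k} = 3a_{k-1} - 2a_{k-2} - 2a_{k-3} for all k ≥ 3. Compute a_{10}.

The ordinary generating function has denominator 1 - 3z + 2z^2 + 2z^3.
Iterating the recurrence: a_0,…,a_{10} = -2, 1, 4, 14, 32, 60, 88, 80, -56, -504, -1560.

-1560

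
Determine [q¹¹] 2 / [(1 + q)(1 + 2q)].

-8190

Partial fractions give a closed form: a_n = (-2)·(-1)^n + (4)·(-2)^n.
At n = 11: a_11 = -8190.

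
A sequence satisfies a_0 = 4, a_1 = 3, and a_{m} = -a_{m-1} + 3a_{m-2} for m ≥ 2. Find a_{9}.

The ordinary generating function has denominator 1 + z - 3z^2.
Iterating the recurrence: a_0,…,a_{9} = 4, 3, 9, 0, 27, -27, 108, -189, 513, -1080.

-1080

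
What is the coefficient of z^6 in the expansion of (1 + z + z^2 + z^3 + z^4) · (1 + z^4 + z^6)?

2

(1 + z + z^2 + z^3 + z^4) has coefficients 1,1,1,1,1 for degrees 0…4.
(1 + z^4 + z^6) has coefficients 1,0,0,0,1,0,1 for degrees 0…6.
[z^6] = 1·1 + 1·0 + 1·1 + 1·0 + 1·0 = 2.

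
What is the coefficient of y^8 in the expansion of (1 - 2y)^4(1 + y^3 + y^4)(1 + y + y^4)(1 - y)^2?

151

(1 - 2y)^4 has coefficients 1,-8,24,-32,16 for degrees 0…4.
(1 + y^3 + y^4) has coefficients 1,0,0,1,1,0,0,0,0 for degrees 0…8.
Multiplying by (1 + y + y^4) gives running coefficients 1,1,0,1,3,1,0,1,1 for degrees 0…8.
Finally multiplying by (1 - y)^2, the product of all factors after the first has coefficients 1,-1,-1,2,1,-4,1,2,-1 for degrees 0…8.
[y^8] = 1·(-1) − 8·2 + 24·1 − 32·(-4) + 16·1 = 151.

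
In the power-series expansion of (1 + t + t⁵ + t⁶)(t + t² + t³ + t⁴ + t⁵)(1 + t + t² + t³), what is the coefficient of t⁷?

8

(1 + t + t⁵ + t⁶) has coefficients 1,1,0,0,0,1,1 for degrees 0…6.
(t + t² + t³ + t⁴ + t⁵) has coefficients 0,1,1,1,1,1,0,0 for degrees 0…7.
Finally multiplying by (1 + t + t² + t³), the product of all factors after the first has coefficients 0,1,2,3,4,4,3,2 for degrees 0…7.
[t⁷] = 1·2 + 1·3 + 1·2 + 1·1 = 8.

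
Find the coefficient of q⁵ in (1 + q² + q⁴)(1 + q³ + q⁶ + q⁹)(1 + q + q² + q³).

(1 + q² + q⁴) has coefficients 1,0,1,0,1 for degrees 0…4.
(1 + q³ + q⁶ + q⁹) has coefficients 1,0,0,1,0,0 for degrees 0…5.
Finally multiplying by (1 + q + q² + q³), the product of all factors after the first has coefficients 1,1,1,2,1,1 for degrees 0…5.
[q⁵] = 1·1 + 1·2 + 1·1 = 4.

4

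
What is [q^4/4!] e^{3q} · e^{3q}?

1296

The EGF product rule gives c_4 = Σ_{k_1+k_2=4} C(4; k_1,k_2) · ∏ g_i(k_i), where e^{3q} gives (3)^k; e^{3q} gives (3)^k.
g_1(k) for k = 0…4: 1, 3, 9, 27, 81.
g_2(k) for k = 0…4: 1, 3, 9, 27, 81.
c_4 = Σ_k C(4,k)·g_1(k)·g_2(4−k) = 1·1·81 + 4·3·27 + 6·9·9 + 4·27·3 + 1·81·1 = 81 + 324 + 486 + 324 + 81 = 1296.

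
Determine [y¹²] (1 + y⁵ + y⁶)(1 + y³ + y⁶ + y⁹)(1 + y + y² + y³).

4

(1 + y⁵ + y⁶) has coefficients 1,0,0,0,0,1,1 for degrees 0…6.
(1 + y³ + y⁶ + y⁹) has coefficients 1,0,0,1,0,0,1,0,0,1,0,0,0 for degrees 0…12.
Finally multiplying by (1 + y + y² + y³), the product of all factors after the first has coefficients 1,1,1,2,1,1,2,1,1,2,1,1,1 for degrees 0…12.
[y¹²] = 1·1 + 1·1 + 1·2 = 4.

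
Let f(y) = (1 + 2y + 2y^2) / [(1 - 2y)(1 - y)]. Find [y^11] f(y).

The denominator gives the recurrence a_n = 3a_(n−1) − 2a_(n−2) for n ≥ 3; the numerator fixes a_0 = 1, a_1 = 5, a_2 = 15.
Iterating: 1, 5, 15, 35, 75, 155, 315, 635, 1275, 2555, 5115, 10235, so a_11 = 10235.

10235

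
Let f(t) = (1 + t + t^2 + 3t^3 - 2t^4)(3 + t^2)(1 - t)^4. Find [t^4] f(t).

-30

(1 + t + t^2 + 3t^3 - 2t^4) has coefficients 1,1,1,3,-2 for degrees 0…4.
(3 + t^2) has coefficients 3,0,1,0,0 for degrees 0…4.
Finally multiplying by (1 - t)^4, the product of all factors after the first has coefficients 3,-12,19,-16,9 for degrees 0…4.
[t^4] = 1·9 + 1·(-16) + 1·19 + 3·(-12) − 2·3 = -30.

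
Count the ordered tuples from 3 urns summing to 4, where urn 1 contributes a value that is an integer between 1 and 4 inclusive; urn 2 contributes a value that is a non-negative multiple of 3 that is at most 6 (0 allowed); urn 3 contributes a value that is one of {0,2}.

3

The generating function for the choices is (z + z^2 + z^3 + z^4)·(1 + z^3 + z^6)·(1 + z^2); the count is [z^4].
(z + z^2 + z^3 + z^4) has coefficients 0,1,1,1,1 for degrees 0…4.
(1 + z^3 + z^6) has coefficients 1,0,0,1,0 for degrees 0…4.
Finally multiplying by (1 + z^2), the product of all factors after the first has coefficients 1,0,1,1,0 for degrees 0…4.
[z^4] = 1·1 + 1·1 + 1·0 + 1·1 = 3.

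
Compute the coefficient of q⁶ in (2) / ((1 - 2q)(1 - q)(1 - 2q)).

1538

The denominator gives the recurrence a_n = 5a_(n−1) − 8a_(n−2) + 4a_(n−3) for n ≥ 3; the numerator fixes a_0 = 2, a_1 = 10, a_2 = 34.
Iterating: 2, 10, 34, 98, 258, 642, 1538, so a_6 = 1538.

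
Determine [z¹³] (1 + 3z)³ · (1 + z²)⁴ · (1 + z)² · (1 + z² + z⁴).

758

(1 + 3z)³ has coefficients 1,9,27,27 for degrees 0…3.
(1 + z²)⁴ has coefficients 1,0,4,0,6,0,4,0,1,0,0,0,0,0 for degrees 0…13.
Multiplying by (1 + z)² gives running coefficients 1,2,5,8,10,12,10,8,5,2,1,0,0,0 for degrees 0…13.
Finally multiplying by (1 + z² + z⁴), the product of all factors after the first has coefficients 1,2,6,10,16,22,25,28,25,22,16,10,6,2 for degrees 0…13.
[z¹³] = 1·2 + 9·6 + 27·10 + 27·16 = 758.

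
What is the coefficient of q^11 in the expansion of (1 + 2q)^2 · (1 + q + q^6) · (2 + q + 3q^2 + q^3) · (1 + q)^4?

(1 + 2q)^2 has coefficients 1,4,4 for degrees 0…2.
(1 + q + q^6) has coefficients 1,1,0,0,0,0,1,0,0,0,0,0 for degrees 0…11.
Multiplying by (2 + q + 3q^2 + q^3) gives running coefficients 2,3,4,4,1,0,2,1,3,1,0,0 for degrees 0…11.
Finally multiplying by (1 + q)^4, the product of all factors after the first has coefficients 2,11,28,46,55,47,28,17,20,27,28,19 for degrees 0…11.
[q^11] = 1·19 + 4·28 + 4·27 = 239.

239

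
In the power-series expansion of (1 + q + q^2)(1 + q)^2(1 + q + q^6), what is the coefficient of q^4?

(1 + q + q^2) has coefficients 1,1,1 for degrees 0…2.
(1 + q)^2 has coefficients 1,2,1,0,0 for degrees 0…4.
Finally multiplying by (1 + q + q^6), the product of all factors after the first has coefficients 1,3,3,1,0 for degrees 0…4.
[q^4] = 1·0 + 1·1 + 1·3 = 4.

4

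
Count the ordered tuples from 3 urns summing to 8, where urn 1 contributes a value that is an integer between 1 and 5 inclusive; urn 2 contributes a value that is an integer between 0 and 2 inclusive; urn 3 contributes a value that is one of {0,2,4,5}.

The generating function for the choices is (z + z^2 + z^3 + z^4 + z^5)·(1 + z + z^2)·(1 + z^2 + z^4 + z^5); the count is [z^8].
(z + z^2 + z^3 + z^4 + z^5) has coefficients 0,1,1,1,1,1 for degrees 0…5.
(1 + z + z^2) has coefficients 1,1,1,0,0,0,0,0,0 for degrees 0…8.
Finally multiplying by (1 + z^2 + z^4 + z^5), the product of all factors after the first has coefficients 1,1,2,1,2,2,2,1,0 for degrees 0…8.
[z^8] = 1·1 + 1·2 + 1·2 + 1·2 + 1·1 = 8.

8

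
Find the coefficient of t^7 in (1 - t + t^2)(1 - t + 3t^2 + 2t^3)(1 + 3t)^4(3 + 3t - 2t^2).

(1 - t + t^2) has coefficients 1,-1,1 for degrees 0…2.
(1 - t + 3t^2 + 2t^3) has coefficients 1,-1,3,2,0,0,0,0 for degrees 0…7.
Multiplying by (1 + 3t)^4 gives running coefficients 1,11,45,92,159,351,459,162 for degrees 0…7.
Finally multiplying by (3 + 3t - 2t^2), the product of all factors after the first has coefficients 3,36,166,389,663,1346,2112,1161 for degrees 0…7.
[t^7] = 1·1161 − 1·2112 + 1·1346 = 395.

395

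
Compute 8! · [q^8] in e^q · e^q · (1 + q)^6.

The EGF product rule gives c_8 = Σ_{k_1+k_2+k_3=8} C(8; k_1,k_2,k_3) · ∏ g_i(k_i), where e^q gives (1)^k; e^q gives (1)^k; (1+q)^6 gives the falling factorial (6)_k.
g_1(k) for k = 0…8: 1, 1, 1, 1, 1, 1, 1, 1, 1.
g_2(k) for k = 0…8: 1, 1, 1, 1, 1, 1, 1, 1, 1.
g_3(k) for k = 0…8: 1, 6, 30, 120, 360, 720, 720, 0, 0.
First combine the last two factors: h(k) = Σ_j C(k,j)·g_2(j)·g_3(k−j) for k = 0…8: 1, 7, 43, 229, 1045, 4051, 13327, 37633, 93289.
c_8 = Σ_k C(8,k)·g_1(k)·h(8−k) = 1·1·93289 + 8·1·37633 + 28·1·13327 + 56·1·4051 + 70·1·1045 + 56·1·229 + 28·1·43 + 8·1·7 + 1·1·1 = 93289 + 301064 + 373156 + 226856 + 73150 + 12824 + 1204 + 56 + 1 = 1081600.

1081600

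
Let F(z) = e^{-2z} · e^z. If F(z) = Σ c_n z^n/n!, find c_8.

The EGF product rule gives c_8 = Σ_{k_1+k_2=8} C(8; k_1,k_2) · ∏ g_i(k_i), where e^{-2z} gives (-2)^k; e^z gives (1)^k.
g_1(k) for k = 0…8: 1, -2, 4, -8, 16, -32, 64, -128, 256.
g_2(k) for k = 0…8: 1, 1, 1, 1, 1, 1, 1, 1, 1.
c_8 = Σ_k C(8,k)·g_1(k)·g_2(8−k) = 1·1·1 + 8·(-2)·1 + 28·4·1 + 56·(-8)·1 + 70·16·1 + 56·(-32)·1 + 28·64·1 + 8·(-128)·1 + 1·256·1 = 1 − 16 + 112 − 448 + 1120 − 1792 + 1792 − 1024 + 256 = 1.

1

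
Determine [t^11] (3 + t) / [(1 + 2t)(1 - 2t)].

The denominator gives the recurrence a_n = 4a_(n−2) for n ≥ 3; the numerator fixes a_0 = 3, a_1 = 1, a_2 = 12.
Iterating: 3, 1, 12, 4, 48, 16, 192, 64, 768, 256, 3072, 1024, so a_11 = 1024.

1024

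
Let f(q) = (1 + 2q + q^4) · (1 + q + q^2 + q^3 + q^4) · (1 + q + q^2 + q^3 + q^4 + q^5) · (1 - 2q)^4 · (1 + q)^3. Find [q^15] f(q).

213

(1 + 2q + q^4) has coefficients 1,2,0,0,1 for degrees 0…4.
(1 + q + q^2 + q^3 + q^4) has coefficients 1,1,1,1,1,0,0,0,0,0,0,0,0,0,0,0 for degrees 0…15.
Multiplying by (1 + q + q^2 + q^3 + q^4 + q^5) gives running coefficients 1,2,3,4,5,5,4,3,2,1,0,0,0,0,0,0 for degrees 0…15.
Multiplying by (1 - 2q)^4 gives running coefficients 1,-6,11,-4,-3,-3,4,-5,-6,9,8,8,0,16,0,0 for degrees 0…15.
Finally multiplying by (1 + q)^3, the product of all factors after the first has coefficients 1,-3,-4,12,12,-13,-18,-5,-12,-20,12,53,57,48,56,48 for degrees 0…15.
[q^15] = 1·48 + 2·56 + 1·53 = 213.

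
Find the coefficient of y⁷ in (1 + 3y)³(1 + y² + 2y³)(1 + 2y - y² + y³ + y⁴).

110

(1 + 3y)³ has coefficients 1,9,27,27 for degrees 0…3.
(1 + y² + 2y³) has coefficients 1,0,1,2,0,0,0,0 for degrees 0…7.
Finally multiplying by (1 + 2y - y² + y³ + y⁴), the product of all factors after the first has coefficients 1,2,0,5,4,-1,3,2 for degrees 0…7.
[y⁷] = 1·2 + 9·3 + 27·(-1) + 27·4 = 110.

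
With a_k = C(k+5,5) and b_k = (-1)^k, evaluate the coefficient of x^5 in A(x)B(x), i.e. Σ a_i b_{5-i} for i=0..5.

This is [x^5] in the product of the two ordinary generating functions.
Σ = 1·(-1) + 6·1 + 21·(-1) + 56·1 + 126·(-1) + 252·1 = 166.

166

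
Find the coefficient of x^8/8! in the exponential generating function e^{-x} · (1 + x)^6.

-887

The EGF product rule gives c_8 = Σ_{k_1+k_2=8} C(8; k_1,k_2) · ∏ g_i(k_i), where e^{-x} gives (-1)^k; (1+x)^6 gives the falling factorial (6)_k.
g_1(k) for k = 0…8: 1, -1, 1, -1, 1, -1, 1, -1, 1.
g_2(k) for k = 0…8: 1, 6, 30, 120, 360, 720, 720, 0, 0.
c_8 = Σ_k C(8,k)·g_1(k)·g_2(8−k) = 28·1·720 + 56·(-1)·720 + 70·1·360 + 56·(-1)·120 + 28·1·30 + 8·(-1)·6 + 1·1·1 = 20160 − 40320 + 25200 − 6720 + 840 − 48 + 1 = -887.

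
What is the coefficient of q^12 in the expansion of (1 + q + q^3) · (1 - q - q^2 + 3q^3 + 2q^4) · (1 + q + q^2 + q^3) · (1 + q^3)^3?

(1 + q + q^3) has coefficients 1,1,0,1 for degrees 0…3.
(1 - q - q^2 + 3q^3 + 2q^4) has coefficients 1,-1,-1,3,2,0,0,0,0,0,0,0,0 for degrees 0…12.
Multiplying by (1 + q + q^2 + q^3) gives running coefficients 1,0,-1,2,3,4,5,2,0,0,0,0,0 for degrees 0…12.
Finally multiplying by (1 + q^3)^3, the product of all factors after the first has coefficients 1,0,-1,5,3,1,14,11,9,22,15,11,17 for degrees 0…12.
[q^12] = 1·17 + 1·11 + 1·22 = 50.

50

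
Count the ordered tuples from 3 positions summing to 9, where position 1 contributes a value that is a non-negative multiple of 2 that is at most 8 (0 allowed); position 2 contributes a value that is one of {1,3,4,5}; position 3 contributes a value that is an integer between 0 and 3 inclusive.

8

The generating function for the choices is (1 + z² + z⁴ + z⁶ + z⁸)·(z + z³ + z⁴ + z⁵)·(1 + z + z² + z³); the count is [z⁹].
(1 + z² + z⁴ + z⁶ + z⁸) has coefficients 1,0,1,0,1,0,1,0,1 for degrees 0…8.
(z + z³ + z⁴ + z⁵) has coefficients 0,1,0,1,1,1,0,0,0,0 for degrees 0…9.
Finally multiplying by (1 + z + z² + z³), the product of all factors after the first has coefficients 0,1,1,2,3,3,3,2,1,0 for degrees 0…9.
[z⁹] = 1·0 + 1·2 + 1·3 + 1·2 + 1·1 = 8.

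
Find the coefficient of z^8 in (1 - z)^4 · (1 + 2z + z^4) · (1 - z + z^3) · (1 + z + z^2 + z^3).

5

(1 - z)^4 has coefficients 1,-4,6,-4,1 for degrees 0…4.
(1 + 2z + z^4) has coefficients 1,2,0,0,1,0,0,0,0 for degrees 0…8.
Multiplying by (1 - z + z^3) gives running coefficients 1,1,-2,1,3,-1,0,1,0 for degrees 0…8.
Finally multiplying by (1 + z + z^2 + z^3), the product of all factors after the first has coefficients 1,2,0,1,3,1,3,3,0 for degrees 0…8.
[z^8] = 1·0 − 4·3 + 6·3 − 4·1 + 1·3 = 5.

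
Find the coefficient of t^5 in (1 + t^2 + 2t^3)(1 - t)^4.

(1 + t^2 + 2t^3) has coefficients 1,0,1,2 for degrees 0…3.
(1 - t)^4 has coefficients 1,-4,6,-4,1,0 for degrees 0…5.
[t^5] = 1·0 + 1·(-4) + 2·6 = 8.

8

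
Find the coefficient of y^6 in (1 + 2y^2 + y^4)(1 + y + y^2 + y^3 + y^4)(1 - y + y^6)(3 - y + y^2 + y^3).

5

(1 + 2y^2 + y^4) has coefficients 1,0,2,0,1 for degrees 0…4.
(1 + y + y^2 + y^3 + y^4) has coefficients 1,1,1,1,1,0,0 for degrees 0…6.
Multiplying by (1 - y + y^6) gives running coefficients 1,0,0,0,0,-1,1 for degrees 0…6.
Finally multiplying by (3 - y + y^2 + y^3), the product of all factors after the first has coefficients 3,-1,1,1,0,-3,4 for degrees 0…6.
[y^6] = 1·4 + 2·0 + 1·1 = 5.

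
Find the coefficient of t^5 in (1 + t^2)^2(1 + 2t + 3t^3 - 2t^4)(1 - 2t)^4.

(1 + t^2)^2 has coefficients 1,0,2,0,1 for degrees 0…4.
(1 + 2t + 3t^3 - 2t^4) has coefficients 1,2,0,3,-2,0 for degrees 0…5.
Finally multiplying by (1 - 2t)^4, the product of all factors after the first has coefficients 1,-6,8,19,-74,120 for degrees 0…5.
[t^5] = 1·120 + 2·19 + 1·(-6) = 152.

152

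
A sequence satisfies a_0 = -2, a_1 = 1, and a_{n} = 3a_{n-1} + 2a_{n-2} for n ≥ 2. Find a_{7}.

-217

The ordinary generating function has denominator 1 - 3z - 2z^2.
Iterating the recurrence: a_0,…,a_{7} = -2, 1, -1, -1, -5, -17, -61, -217.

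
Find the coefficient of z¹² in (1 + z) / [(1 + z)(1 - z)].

1

The denominator gives the recurrence a_n = a_(n−2) for n ≥ 3; the numerator fixes a_0 = 1, a_1 = 1, a_2 = 1.
Iterating: 1, 1, 1, 1, 1, 1, 1, 1, 1, 1, 1, 1, 1, so a_12 = 1.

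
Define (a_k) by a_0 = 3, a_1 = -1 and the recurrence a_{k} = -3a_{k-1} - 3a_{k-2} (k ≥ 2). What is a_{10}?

The ordinary generating function has denominator 1 + 3y + 3y^2.
Iterating the recurrence: a_0,…,a_{10} = 3, -1, -6, 21, -45, 72, -81, 27, 162, -567, 1215.

1215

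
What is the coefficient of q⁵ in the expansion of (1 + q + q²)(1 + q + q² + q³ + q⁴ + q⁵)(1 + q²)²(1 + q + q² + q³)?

33

(1 + q + q²) has coefficients 1,1,1 for degrees 0…2.
(1 + q + q² + q³ + q⁴ + q⁵) has coefficients 1,1,1,1,1,1 for degrees 0…5.
Multiplying by (1 + q²)² gives running coefficients 1,1,3,3,4,4 for degrees 0…5.
Finally multiplying by (1 + q + q² + q³), the product of all factors after the first has coefficients 1,2,5,8,11,14 for degrees 0…5.
[q⁵] = 1·14 + 1·11 + 1·8 = 33.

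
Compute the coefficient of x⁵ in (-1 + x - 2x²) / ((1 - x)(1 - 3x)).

-323

The denominator gives the recurrence a_n = 4a_(n−1) − 3a_(n−2) for n ≥ 3; the numerator fixes a_0 = -1, a_1 = -3, a_2 = -11.
Iterating: -1, -3, -11, -35, -107, -323, so a_5 = -323.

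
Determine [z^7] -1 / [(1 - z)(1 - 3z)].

Partial fractions give a closed form: a_n = (1/2)·1^n + (-3/2)·3^n.
At n = 7: a_7 = -3280.

-3280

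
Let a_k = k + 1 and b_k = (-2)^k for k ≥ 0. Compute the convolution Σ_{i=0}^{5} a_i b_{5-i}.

Write out a_i and b_{5-i} for i = 0,…,5 and sum the products.
Σ = 1·(-32) + 2·16 + 3·(-8) + 4·4 + 5·(-2) + 6·1 = -12.

-12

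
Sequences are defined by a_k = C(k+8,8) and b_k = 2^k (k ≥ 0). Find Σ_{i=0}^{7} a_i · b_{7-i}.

26333

Write out a_i and b_{7-i} for i = 0,…,7 and sum the products.
Σ = 1·128 + 9·64 + 45·32 + 165·16 + 495·8 + 1287·4 + 3003·2 + 6435·1 = 26333.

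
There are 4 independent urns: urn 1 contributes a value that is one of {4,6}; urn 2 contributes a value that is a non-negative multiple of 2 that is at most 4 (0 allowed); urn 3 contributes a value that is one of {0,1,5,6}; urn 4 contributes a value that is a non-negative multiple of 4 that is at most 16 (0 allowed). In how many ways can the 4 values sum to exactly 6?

The generating function for the choices is (q⁴ + q⁶)·(1 + q² + q⁴)·(1 + q + q⁵ + q⁶)·(1 + q⁴ + q⁸ + q¹² + q¹⁶); the count is [q⁶].
(q⁴ + q⁶) has coefficients 0,0,0,0,1,0,1 for degrees 0…6.
(1 + q² + q⁴) has coefficients 1,0,1,0,1,0,0 for degrees 0…6.
Multiplying by (1 + q + q⁵ + q⁶) gives running coefficients 1,1,1,1,1,2,1 for degrees 0…6.
Finally multiplying by (1 + q⁴ + q⁸ + q¹² + q¹⁶), the product of all factors after the first has coefficients 1,1,1,1,2,3,2 for degrees 0…6.
[q⁶] = 1·1 + 1·1 = 2.

2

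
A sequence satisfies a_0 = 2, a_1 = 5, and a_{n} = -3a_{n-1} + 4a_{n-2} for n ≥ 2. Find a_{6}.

The ordinary generating function has denominator 1 + 3q - 4q^2.
Iterating the recurrence: a_0,…,a_{6} = 2, 5, -7, 41, -151, 617, -2455.

-2455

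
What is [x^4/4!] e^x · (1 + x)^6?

The EGF product rule gives c_4 = Σ_{k_1+k_2=4} C(4; k_1,k_2) · ∏ g_i(k_i), where e^x gives (1)^k; (1+x)^6 gives the falling factorial (6)_k.
g_1(k) for k = 0…4: 1, 1, 1, 1, 1.
g_2(k) for k = 0…4: 1, 6, 30, 120, 360.
c_4 = Σ_k C(4,k)·g_1(k)·g_2(4−k) = 1·1·360 + 4·1·120 + 6·1·30 + 4·1·6 + 1·1·1 = 360 + 480 + 180 + 24 + 1 = 1045.

1045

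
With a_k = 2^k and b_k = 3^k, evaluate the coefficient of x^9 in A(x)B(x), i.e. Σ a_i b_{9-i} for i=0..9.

58025

Write out a_i and b_{9-i} for i = 0,…,9 and sum the products.
Σ = 1·19683 + 2·6561 + 4·2187 + 8·729 + 16·243 + 32·81 + 64·27 + 128·9 + 256·3 + 512·1 = 58025.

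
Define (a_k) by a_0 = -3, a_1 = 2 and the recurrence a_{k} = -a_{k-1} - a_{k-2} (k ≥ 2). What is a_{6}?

-3

The ordinary generating function has denominator 1 + x + x^2.
Iterating the recurrence: a_0,…,a_{6} = -3, 2, 1, -3, 2, 1, -3.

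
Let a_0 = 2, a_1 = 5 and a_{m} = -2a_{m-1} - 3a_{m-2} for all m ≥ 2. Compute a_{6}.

The ordinary generating function has denominator 1 + 2y + 3y^2.
Iterating the recurrence: a_0,…,a_{6} = 2, 5, -16, 17, 14, -79, 116.

116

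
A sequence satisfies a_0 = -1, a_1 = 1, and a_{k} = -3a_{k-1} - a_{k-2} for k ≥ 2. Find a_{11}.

The ordinary generating function has denominator 1 + 3z + z^2.
Iterating the recurrence: a_0,…,a_{11} = -1, 1, -2, 5, -13, 34, -89, 233, -610, 1597, -4181, 10946.

10946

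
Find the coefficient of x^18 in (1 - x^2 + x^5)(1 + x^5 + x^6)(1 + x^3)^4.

(1 - x^2 + x^5) has coefficients 1,0,-1,0,0,1 for degrees 0…5.
(1 + x^5 + x^6) has coefficients 1,0,0,0,0,1,1,0,0,0,0,0,0,0,0,0,0,0,0 for degrees 0…18.
Finally multiplying by (1 + x^3)^4, the product of all factors after the first has coefficients 1,0,0,4,0,1,7,0,4,8,0,6,7,0,4,4,0,1,1 for degrees 0…18.
[x^18] = 1·1 − 1·0 + 1·0 = 1.

1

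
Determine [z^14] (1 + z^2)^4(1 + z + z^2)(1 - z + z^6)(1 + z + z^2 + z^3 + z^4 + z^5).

(1 + z^2)^4 has coefficients 1,0,4,0,6,0,4,0,1 for degrees 0…8.
(1 + z + z^2) has coefficients 1,1,1,0,0,0,0,0,0,0,0,0,0,0,0 for degrees 0…14.
Multiplying by (1 - z + z^6) gives running coefficients 1,0,0,-1,0,0,1,1,1,0,0,0,0,0,0 for degrees 0…14.
Finally multiplying by (1 + z + z^2 + z^3 + z^4 + z^5), the product of all factors after the first has coefficients 1,1,1,0,0,0,0,1,2,3,3,3,2,1,0 for degrees 0…14.
[z^14] = 1·0 + 4·2 + 6·3 + 4·2 + 1·0 = 34.

34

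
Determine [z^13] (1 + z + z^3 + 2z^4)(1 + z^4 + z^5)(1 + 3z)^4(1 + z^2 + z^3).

1050

(1 + z + z^3 + 2z^4) has coefficients 1,1,0,1,2 for degrees 0…4.
(1 + z^4 + z^5) has coefficients 1,0,0,0,1,1,0,0,0,0,0,0,0,0 for degrees 0…13.
Multiplying by (1 + 3z)^4 gives running coefficients 1,12,54,108,82,13,66,162,189,81,0,0,0,0 for degrees 0…13.
Finally multiplying by (1 + z^2 + z^3), the product of all factors after the first has coefficients 1,12,55,121,148,175,256,257,268,309,351,270,81,0 for degrees 0…13.
[z^13] = 1·0 + 1·81 + 1·351 + 2·309 = 1050.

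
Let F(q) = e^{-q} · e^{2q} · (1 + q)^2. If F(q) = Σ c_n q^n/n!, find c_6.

The EGF product rule gives c_6 = Σ_{k_1+k_2+k_3=6} C(6; k_1,k_2,k_3) · ∏ g_i(k_i), where e^{-q} gives (-1)^k; e^{2q} gives (2)^k; (1+q)^2 gives the falling factorial (2)_k.
g_1(k) for k = 0…6: 1, -1, 1, -1, 1, -1, 1.
g_2(k) for k = 0…6: 1, 2, 4, 8, 16, 32, 64.
g_3(k) for k = 0…6: 1, 2, 2, 0, 0, 0, 0.
First combine the last two factors: h(k) = Σ_j C(k,j)·g_2(j)·g_3(k−j) for k = 0…6: 1, 4, 14, 44, 128, 352, 928.
c_6 = Σ_k C(6,k)·g_1(k)·h(6−k) = 1·1·928 + 6·(-1)·352 + 15·1·128 + 20·(-1)·44 + 15·1·14 + 6·(-1)·4 + 1·1·1 = 928 − 2112 + 1920 − 880 + 210 − 24 + 1 = 43.

43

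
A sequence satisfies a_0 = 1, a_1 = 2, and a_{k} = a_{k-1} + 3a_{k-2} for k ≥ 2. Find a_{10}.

The ordinary generating function has denominator 1 - q - 3q^2.
Iterating the recurrence: a_0,…,a_{10} = 1, 2, 5, 11, 26, 59, 137, 314, 725, 1667, 3842.

3842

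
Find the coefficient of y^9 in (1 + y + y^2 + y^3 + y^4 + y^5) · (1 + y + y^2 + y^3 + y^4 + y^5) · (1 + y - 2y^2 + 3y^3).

12

(1 + y + y^2 + y^3 + y^4 + y^5) has coefficients 1,1,1,1,1,1 for degrees 0…5.
(1 + y + y^2 + y^3 + y^4 + y^5) has coefficients 1,1,1,1,1,1,0,0,0,0 for degrees 0…9.
Finally multiplying by (1 + y - 2y^2 + 3y^3), the product of all factors after the first has coefficients 1,2,0,3,3,3,2,1,3,0 for degrees 0…9.
[y^9] = 1·0 + 1·3 + 1·1 + 1·2 + 1·3 + 1·3 = 12.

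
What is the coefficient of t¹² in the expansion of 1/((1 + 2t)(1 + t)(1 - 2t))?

5461

The denominator gives the recurrence a_n = −a_(n−1) + 4a_(n−2) + 4a_(n−3) for n ≥ 3; the numerator fixes a_0 = 1, a_1 = -1, a_2 = 5.
Iterating: 1, -1, 5, -5, 21, -21, 85, -85, 341, -341, 1365, -1365, 5461, so a_12 = 5461.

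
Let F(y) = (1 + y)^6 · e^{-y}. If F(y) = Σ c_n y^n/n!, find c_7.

1091

The EGF product rule gives c_7 = Σ_{k_1+k_2=7} C(7; k_1,k_2) · ∏ g_i(k_i), where (1+y)^6 gives the falling factorial (6)_k; e^{-y} gives (-1)^k.
g_1(k) for k = 0…7: 1, 6, 30, 120, 360, 720, 720, 0.
g_2(k) for k = 0…7: 1, -1, 1, -1, 1, -1, 1, -1.
c_7 = Σ_k C(7,k)·g_1(k)·g_2(7−k) = 1·1·(-1) + 7·6·1 + 21·30·(-1) + 35·120·1 + 35·360·(-1) + 21·720·1 + 7·720·(-1) = −1 + 42 − 630 + 4200 − 12600 + 15120 − 5040 = 1091.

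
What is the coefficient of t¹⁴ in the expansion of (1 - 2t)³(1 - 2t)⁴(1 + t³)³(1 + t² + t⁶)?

-1372

(1 - 2t)³ has coefficients 1,-6,12,-8 for degrees 0…3.
(1 - 2t)⁴ has coefficients 1,-8,24,-32,16,0,0,0,0,0,0,0,0,0,0 for degrees 0…14.
Multiplying by (1 + t³)³ gives running coefficients 1,-8,24,-29,-8,72,-93,24,72,-95,40,24,-32,16,0 for degrees 0…14.
Finally multiplying by (1 + t² + t⁶), the product of all factors after the first has coefficients 1,-8,25,-37,16,43,-100,88,3,-100,104,1,-85,64,40 for degrees 0…14.
[t¹⁴] = 1·40 − 6·64 + 12·(-85) − 8·1 = -1372.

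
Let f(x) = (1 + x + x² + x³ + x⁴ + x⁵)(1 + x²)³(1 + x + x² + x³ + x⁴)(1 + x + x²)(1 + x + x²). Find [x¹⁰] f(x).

270

(1 + x + x² + x³ + x⁴ + x⁵) has coefficients 1,1,1,1,1,1 for degrees 0…5.
(1 + x²)³ has coefficients 1,0,3,0,3,0,1,0,0,0,0 for degrees 0…10.
Multiplying by (1 + x + x² + x³ + x⁴) gives running coefficients 1,1,4,4,7,6,7,4,4,1,1 for degrees 0…10.
Multiplying by (1 + x + x²) gives running coefficients 1,2,6,9,15,17,20,17,15,9,6 for degrees 0…10.
Finally multiplying by (1 + x + x²), the product of all factors after the first has coefficients 1,3,9,17,30,41,52,54,52,41,30 for degrees 0…10.
[x¹⁰] = 1·30 + 1·41 + 1·52 + 1·54 + 1·52 + 1·41 = 270.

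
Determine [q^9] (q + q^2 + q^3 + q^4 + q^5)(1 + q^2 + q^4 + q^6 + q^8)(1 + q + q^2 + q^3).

(q + q^2 + q^3 + q^4 + q^5) has coefficients 0,1,1,1,1,1 for degrees 0…5.
(1 + q^2 + q^4 + q^6 + q^8) has coefficients 1,0,1,0,1,0,1,0,1,0 for degrees 0…9.
Finally multiplying by (1 + q + q^2 + q^3), the product of all factors after the first has coefficients 1,1,2,2,2,2,2,2,2,2 for degrees 0…9.
[q^9] = 1·2 + 1·2 + 1·2 + 1·2 + 1·2 = 10.

10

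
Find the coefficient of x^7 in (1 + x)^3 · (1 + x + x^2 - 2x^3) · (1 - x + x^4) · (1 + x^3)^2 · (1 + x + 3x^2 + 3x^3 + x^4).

26

(1 + x)^3 has coefficients 1,3,3,1 for degrees 0…3.
(1 + x + x^2 - 2x^3) has coefficients 1,1,1,-2,0,0,0,0 for degrees 0…7.
Multiplying by (1 - x + x^4) gives running coefficients 1,0,0,-3,3,1,1,-2 for degrees 0…7.
Multiplying by (1 + x^3)^2 gives running coefficients 1,0,0,-1,3,1,-4,4 for degrees 0…7.
Finally multiplying by (1 + x + 3x^2 + 3x^3 + x^4), the product of all factors after the first has coefficients 1,1,3,2,3,1,3,11 for degrees 0…7.
[x^7] = 1·11 + 3·3 + 3·1 + 1·3 = 26.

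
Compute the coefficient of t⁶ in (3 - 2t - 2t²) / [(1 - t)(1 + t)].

1

The denominator gives the recurrence a_n = a_(n−2) for n ≥ 3; the numerator fixes a_0 = 3, a_1 = -2, a_2 = 1.
Iterating: 3, -2, 1, -2, 1, -2, 1, so a_6 = 1.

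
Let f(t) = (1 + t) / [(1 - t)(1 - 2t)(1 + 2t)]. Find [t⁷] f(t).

170

The denominator gives the recurrence a_n = a_(n−1) + 4a_(n−2) − 4a_(n−3) for n ≥ 3; the numerator fixes a_0 = 1, a_1 = 2, a_2 = 6.
Iterating: 1, 2, 6, 10, 26, 42, 106, 170, so a_7 = 170.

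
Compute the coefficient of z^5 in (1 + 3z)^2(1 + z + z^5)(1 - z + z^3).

(1 + 3z)^2 has coefficients 1,6,9 for degrees 0…2.
(1 + z + z^5) has coefficients 1,1,0,0,0,1 for degrees 0…5.
Finally multiplying by (1 - z + z^3), the product of all factors after the first has coefficients 1,0,-1,1,1,1 for degrees 0…5.
[z^5] = 1·1 + 6·1 + 9·1 = 16.

16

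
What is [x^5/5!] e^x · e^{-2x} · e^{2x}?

The EGF product rule gives c_5 = Σ_{k_1+k_2+k_3=5} C(5; k_1,k_2,k_3) · ∏ g_i(k_i), where e^x gives (1)^k; e^{-2x} gives (-2)^k; e^{2x} gives (2)^k.
g_1(k) for k = 0…5: 1, 1, 1, 1, 1, 1.
g_2(k) for k = 0…5: 1, -2, 4, -8, 16, -32.
g_3(k) for k = 0…5: 1, 2, 4, 8, 16, 32.
First combine the last two factors: h(k) = Σ_j C(k,j)·g_2(j)·g_3(k−j) for k = 0…5: 1, 0, 0, 0, 0, 0.
c_5 = Σ_k C(5,k)·g_1(k)·h(5−k) = 1·1·1 = 1.

1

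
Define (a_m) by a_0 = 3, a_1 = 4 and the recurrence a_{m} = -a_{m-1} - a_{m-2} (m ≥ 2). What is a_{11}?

-7

The ordinary generating function has denominator 1 + q + q^2.
Iterating the recurrence: a_0,…,a_{11} = 3, 4, -7, 3, 4, -7, 3, 4, -7, 3, 4, -7.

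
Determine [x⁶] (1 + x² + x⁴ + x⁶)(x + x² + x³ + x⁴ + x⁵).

2

(1 + x² + x⁴ + x⁶) has coefficients 1,0,1,0,1,0,1 for degrees 0…6.
(x + x² + x³ + x⁴ + x⁵) has coefficients 0,1,1,1,1,1,0 for degrees 0…6.
[x⁶] = 1·0 + 1·1 + 1·1 + 1·0 = 2.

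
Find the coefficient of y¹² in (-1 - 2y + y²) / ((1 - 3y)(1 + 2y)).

The denominator gives the recurrence a_n = a_(n−1) + 6a_(n−2) for n ≥ 3; the numerator fixes a_0 = -1, a_1 = -3, a_2 = -8.
Iterating: -1, -3, -8, -26, -74, -230, -674, -2054, -6098, -18422, -55010, -165542, -495602, so a_12 = -495602.

-495602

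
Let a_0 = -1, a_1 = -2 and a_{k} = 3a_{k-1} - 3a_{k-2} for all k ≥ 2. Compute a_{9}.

81

The ordinary generating function has denominator 1 - 3t + 3t^2.
Iterating the recurrence: a_0,…,a_{9} = -1, -2, -3, -3, 0, 9, 27, 54, 81, 81.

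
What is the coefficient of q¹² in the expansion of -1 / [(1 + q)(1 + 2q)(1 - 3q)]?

The denominator gives the recurrence a_n = 7a_(n−2) + 6a_(n−3) for n ≥ 3; the numerator fixes a_0 = -1, a_1 = 0, a_2 = -7.
Iterating: -1, 0, -7, -6, -49, -84, -379, -882, -3157, -8448, -27391, -78078, -242425, so a_12 = -242425.

-242425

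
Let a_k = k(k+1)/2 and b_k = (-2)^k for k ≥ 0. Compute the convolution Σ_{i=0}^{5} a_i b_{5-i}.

11

This is [x^5] in the product of the two ordinary generating functions.
Σ = 0·(-32) + 1·16 + 3·(-8) + 6·4 + 10·(-2) + 15·1 = 11.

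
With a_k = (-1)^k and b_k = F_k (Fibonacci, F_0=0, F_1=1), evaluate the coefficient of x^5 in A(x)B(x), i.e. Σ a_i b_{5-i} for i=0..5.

This is [x^5] in the product of the two ordinary generating functions.
Σ = 1·5 − 1·3 + 1·2 − 1·1 + 1·1 − 1·0 = 4.

4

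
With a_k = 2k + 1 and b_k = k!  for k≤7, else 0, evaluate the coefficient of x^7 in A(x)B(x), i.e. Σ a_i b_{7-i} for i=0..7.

The convolution is the t^7 coefficient of A(t)B(t).
Σ = 1·5040 + 3·720 + 5·120 + 7·24 + 9·6 + 11·2 + 13·1 + 15·1 = 8072.

8072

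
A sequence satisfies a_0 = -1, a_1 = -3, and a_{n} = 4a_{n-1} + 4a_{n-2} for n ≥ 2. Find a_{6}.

The ordinary generating function has denominator 1 - 4y - 4y^2.
Iterating the recurrence: a_0,…,a_{6} = -1, -3, -16, -76, -368, -1776, -8576.

-8576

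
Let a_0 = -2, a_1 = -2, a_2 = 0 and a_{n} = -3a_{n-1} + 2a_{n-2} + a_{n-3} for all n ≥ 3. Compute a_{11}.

The ordinary generating function has denominator 1 + 3x - 2x^2 - x^3.
Iterating the recurrence: a_0,…,a_{11} = -2, -2, 0, -6, 16, -60, 206, -722, 2518, -8792, 30690, -107136.

-107136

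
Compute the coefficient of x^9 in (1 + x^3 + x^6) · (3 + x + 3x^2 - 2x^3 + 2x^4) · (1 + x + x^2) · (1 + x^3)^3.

43

(1 + x^3 + x^6) has coefficients 1,0,0,1,0,0,1 for degrees 0…6.
(3 + x + 3x^2 - 2x^3 + 2x^4) has coefficients 3,1,3,-2,2,0,0,0,0,0 for degrees 0…9.
Multiplying by (1 + x + x^2) gives running coefficients 3,4,7,2,3,0,2,0,0,0 for degrees 0…9.
Finally multiplying by (1 + x^3)^3, the product of all factors after the first has coefficients 3,4,7,11,15,21,17,21,21,15 for degrees 0…9.
[x^9] = 1·15 + 1·17 + 1·11 = 43.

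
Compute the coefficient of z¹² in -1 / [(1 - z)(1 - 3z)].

The denominator gives the recurrence a_n = 4a_(n−1) − 3a_(n−2) for n ≥ 2; the numerator fixes a_0 = -1, a_1 = -4.
Iterating: -1, -4, -13, -40, -121, -364, -1093, -3280, -9841, -29524, -88573, -265720, -797161, so a_12 = -797161.

-797161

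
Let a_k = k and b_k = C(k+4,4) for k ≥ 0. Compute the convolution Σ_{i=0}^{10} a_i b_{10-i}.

5005

Write out a_i and b_{10-i} for i = 0,…,10 and sum the products.
Σ = 0·1001 + 1·715 + 2·495 + 3·330 + 4·210 + 5·126 + 6·70 + 7·35 + 8·15 + 9·5 + 10·1 = 5005.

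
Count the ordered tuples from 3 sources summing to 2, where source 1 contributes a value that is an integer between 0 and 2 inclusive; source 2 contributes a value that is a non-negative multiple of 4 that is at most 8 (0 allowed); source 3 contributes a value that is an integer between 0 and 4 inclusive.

The generating function for the choices is (1 + z + z²)·(1 + z⁴ + z⁸)·(1 + z + z² + z³ + z⁴); the count is [z²].
(1 + z + z²) has coefficients 1,1,1 for degrees 0…2.
(1 + z⁴ + z⁸) has coefficients 1,0,0 for degrees 0…2.
Finally multiplying by (1 + z + z² + z³ + z⁴), the product of all factors after the first has coefficients 1,1,1 for degrees 0…2.
[z²] = 1·1 + 1·1 + 1·1 = 3.

3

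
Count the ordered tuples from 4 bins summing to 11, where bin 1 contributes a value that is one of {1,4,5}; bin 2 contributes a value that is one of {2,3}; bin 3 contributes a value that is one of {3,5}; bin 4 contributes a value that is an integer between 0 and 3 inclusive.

The generating function for the choices is (t + t⁴ + t⁵)·(t² + t³)·(t³ + t⁵)·(1 + t + t² + t³); the count is [t¹¹].
(t + t⁴ + t⁵) has coefficients 0,1,0,0,1,1 for degrees 0…5.
(t² + t³) has coefficients 0,0,1,1,0,0,0,0,0,0,0,0 for degrees 0…11.
Multiplying by (t³ + t⁵) gives running coefficients 0,0,0,0,0,1,1,1,1,0,0,0 for degrees 0…11.
Finally multiplying by (1 + t + t² + t³), the product of all factors after the first has coefficients 0,0,0,0,0,1,2,3,4,3,2,1 for degrees 0…11.
[t¹¹] = 1·2 + 1·3 + 1·2 = 7.

7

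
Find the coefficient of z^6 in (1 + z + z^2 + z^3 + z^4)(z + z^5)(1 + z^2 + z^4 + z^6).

3

(1 + z + z^2 + z^3 + z^4) has coefficients 1,1,1,1,1 for degrees 0…4.
(z + z^5) has coefficients 0,1,0,0,0,1,0 for degrees 0…6.
Finally multiplying by (1 + z^2 + z^4 + z^6), the product of all factors after the first has coefficients 0,1,0,1,0,2,0 for degrees 0…6.
[z^6] = 1·0 + 1·2 + 1·0 + 1·1 + 1·0 = 3.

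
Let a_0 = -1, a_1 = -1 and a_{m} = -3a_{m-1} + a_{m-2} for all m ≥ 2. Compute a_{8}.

The ordinary generating function has denominator 1 + 3z - z^2.
Iterating the recurrence: a_0,…,a_{8} = -1, -1, 2, -7, 23, -76, 251, -829, 2738.

2738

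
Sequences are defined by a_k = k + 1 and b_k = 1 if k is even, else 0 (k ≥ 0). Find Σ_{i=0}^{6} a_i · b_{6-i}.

Write out a_i and b_{6-i} for i = 0,…,6 and sum the products.
Σ = 1·1 + 2·0 + 3·1 + 4·0 + 5·1 + 6·0 + 7·1 = 16.

16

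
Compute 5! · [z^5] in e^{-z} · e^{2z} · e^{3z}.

1024

The EGF product rule gives c_5 = Σ_{k_1+k_2+k_3=5} C(5; k_1,k_2,k_3) · ∏ g_i(k_i), where e^{-z} gives (-1)^k; e^{2z} gives (2)^k; e^{3z} gives (3)^k.
g_1(k) for k = 0…5: 1, -1, 1, -1, 1, -1.
g_2(k) for k = 0…5: 1, 2, 4, 8, 16, 32.
g_3(k) for k = 0…5: 1, 3, 9, 27, 81, 243.
First combine the last two factors: h(k) = Σ_j C(k,j)·g_2(j)·g_3(k−j) for k = 0…5: 1, 5, 25, 125, 625, 3125.
c_5 = Σ_k C(5,k)·g_1(k)·h(5−k) = 1·1·3125 + 5·(-1)·625 + 10·1·125 + 10·(-1)·25 + 5·1·5 + 1·(-1)·1 = 3125 − 3125 + 1250 − 250 + 25 − 1 = 1024.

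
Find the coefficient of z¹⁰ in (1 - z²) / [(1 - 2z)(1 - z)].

1536

The denominator gives the recurrence a_n = 3a_(n−1) − 2a_(n−2) for n ≥ 3; the numerator fixes a_0 = 1, a_1 = 3, a_2 = 6.
Iterating: 1, 3, 6, 12, 24, 48, 96, 192, 384, 768, 1536, so a_10 = 1536.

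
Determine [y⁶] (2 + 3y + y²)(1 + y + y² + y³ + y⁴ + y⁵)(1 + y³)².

18

(2 + 3y + y²) has coefficients 2,3,1 for degrees 0…2.
(1 + y + y² + y³ + y⁴ + y⁵) has coefficients 1,1,1,1,1,1,0 for degrees 0…6.
Finally multiplying by (1 + y³)², the product of all factors after the first has coefficients 1,1,1,3,3,3,3 for degrees 0…6.
[y⁶] = 2·3 + 3·3 + 1·3 = 18.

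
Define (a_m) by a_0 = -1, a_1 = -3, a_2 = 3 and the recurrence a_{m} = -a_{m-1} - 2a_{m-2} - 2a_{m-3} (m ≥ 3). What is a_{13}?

The ordinary generating function has denominator 1 + y + 2y^2 + 2y^3.
Iterating the recurrence: a_0,…,a_{13} = -1, -3, 3, 5, -5, -11, 11, 21, -21, -43, 43, 85, -85, -171.

-171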